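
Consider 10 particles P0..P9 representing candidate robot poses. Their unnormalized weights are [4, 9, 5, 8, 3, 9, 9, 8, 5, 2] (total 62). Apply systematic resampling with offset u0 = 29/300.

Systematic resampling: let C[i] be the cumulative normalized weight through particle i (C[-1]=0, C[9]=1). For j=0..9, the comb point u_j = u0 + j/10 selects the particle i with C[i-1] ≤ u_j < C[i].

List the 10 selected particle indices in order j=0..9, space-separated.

C = [2/31, 13/62, 9/31, 13/31, 29/62, 19/31, 47/62, 55/62, 30/31, 1]
j=0: u_0=29/300 ∈ [2/31, 13/62) → index 1
j=1: u_1=59/300 ∈ [2/31, 13/62) → index 1
j=2: u_2=89/300 ∈ [9/31, 13/31) → index 3
j=3: u_3=119/300 ∈ [9/31, 13/31) → index 3
j=4: u_4=149/300 ∈ [29/62, 19/31) → index 5
j=5: u_5=179/300 ∈ [29/62, 19/31) → index 5
j=6: u_6=209/300 ∈ [19/31, 47/62) → index 6
j=7: u_7=239/300 ∈ [47/62, 55/62) → index 7
j=8: u_8=269/300 ∈ [55/62, 30/31) → index 8
j=9: u_9=299/300 ∈ [30/31, 1) → index 9

1 1 3 3 5 5 6 7 8 9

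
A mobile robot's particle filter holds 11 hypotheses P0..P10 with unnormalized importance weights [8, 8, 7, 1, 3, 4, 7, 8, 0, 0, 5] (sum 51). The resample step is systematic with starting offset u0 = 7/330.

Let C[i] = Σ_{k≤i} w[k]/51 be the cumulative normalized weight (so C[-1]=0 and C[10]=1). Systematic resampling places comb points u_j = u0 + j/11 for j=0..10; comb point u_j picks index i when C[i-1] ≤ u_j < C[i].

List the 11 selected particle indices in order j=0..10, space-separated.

C = [8/51, 16/51, 23/51, 8/17, 9/17, 31/51, 38/51, 46/51, 46/51, 46/51, 1]
j=0: u_0=7/330 ∈ [0, 8/51) → index 0
j=1: u_1=37/330 ∈ [0, 8/51) → index 0
j=2: u_2=67/330 ∈ [8/51, 16/51) → index 1
j=3: u_3=97/330 ∈ [8/51, 16/51) → index 1
j=4: u_4=127/330 ∈ [16/51, 23/51) → index 2
j=5: u_5=157/330 ∈ [8/17, 9/17) → index 4
j=6: u_6=17/30 ∈ [9/17, 31/51) → index 5
j=7: u_7=217/330 ∈ [31/51, 38/51) → index 6
j=8: u_8=247/330 ∈ [38/51, 46/51) → index 7
j=9: u_9=277/330 ∈ [38/51, 46/51) → index 7
j=10: u_10=307/330 ∈ [46/51, 1) → index 10

0 0 1 1 2 4 5 6 7 7 10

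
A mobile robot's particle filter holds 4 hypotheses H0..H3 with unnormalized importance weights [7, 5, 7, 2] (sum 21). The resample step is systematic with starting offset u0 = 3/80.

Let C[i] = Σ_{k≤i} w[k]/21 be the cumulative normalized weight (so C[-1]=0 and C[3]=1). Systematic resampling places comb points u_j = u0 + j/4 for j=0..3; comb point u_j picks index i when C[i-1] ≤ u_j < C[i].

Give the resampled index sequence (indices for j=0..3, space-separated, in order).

C = [1/3, 4/7, 19/21, 1]
j=0: u_0=3/80 ∈ [0, 1/3) → index 0
j=1: u_1=23/80 ∈ [0, 1/3) → index 0
j=2: u_2=43/80 ∈ [1/3, 4/7) → index 1
j=3: u_3=63/80 ∈ [4/7, 19/21) → index 2

0 0 1 2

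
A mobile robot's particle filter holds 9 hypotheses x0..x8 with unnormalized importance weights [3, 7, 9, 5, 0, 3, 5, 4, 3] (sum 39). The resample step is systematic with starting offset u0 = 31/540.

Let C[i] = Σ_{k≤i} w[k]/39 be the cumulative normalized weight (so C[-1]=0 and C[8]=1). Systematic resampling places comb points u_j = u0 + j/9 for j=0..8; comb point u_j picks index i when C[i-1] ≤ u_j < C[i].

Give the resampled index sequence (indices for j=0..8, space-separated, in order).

0 1 2 2 3 3 6 7 8

C = [1/13, 10/39, 19/39, 8/13, 8/13, 9/13, 32/39, 12/13, 1]
j=0: u_0=31/540 ∈ [0, 1/13) → index 0
j=1: u_1=91/540 ∈ [1/13, 10/39) → index 1
j=2: u_2=151/540 ∈ [10/39, 19/39) → index 2
j=3: u_3=211/540 ∈ [10/39, 19/39) → index 2
j=4: u_4=271/540 ∈ [19/39, 8/13) → index 3
j=5: u_5=331/540 ∈ [19/39, 8/13) → index 3
j=6: u_6=391/540 ∈ [9/13, 32/39) → index 6
j=7: u_7=451/540 ∈ [32/39, 12/13) → index 7
j=8: u_8=511/540 ∈ [12/13, 1) → index 8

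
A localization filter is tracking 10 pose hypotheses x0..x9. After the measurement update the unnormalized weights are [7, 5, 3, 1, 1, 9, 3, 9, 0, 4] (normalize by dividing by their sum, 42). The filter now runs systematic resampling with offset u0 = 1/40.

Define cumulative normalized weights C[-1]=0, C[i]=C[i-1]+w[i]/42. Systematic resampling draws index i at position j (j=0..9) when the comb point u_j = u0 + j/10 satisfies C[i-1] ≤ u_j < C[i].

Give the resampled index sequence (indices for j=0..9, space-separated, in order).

0 0 1 2 5 5 6 7 7 9

C = [1/6, 2/7, 5/14, 8/21, 17/42, 13/21, 29/42, 19/21, 19/21, 1]
j=0: u_0=1/40 ∈ [0, 1/6) → index 0
j=1: u_1=1/8 ∈ [0, 1/6) → index 0
j=2: u_2=9/40 ∈ [1/6, 2/7) → index 1
j=3: u_3=13/40 ∈ [2/7, 5/14) → index 2
j=4: u_4=17/40 ∈ [17/42, 13/21) → index 5
j=5: u_5=21/40 ∈ [17/42, 13/21) → index 5
j=6: u_6=5/8 ∈ [13/21, 29/42) → index 6
j=7: u_7=29/40 ∈ [29/42, 19/21) → index 7
j=8: u_8=33/40 ∈ [29/42, 19/21) → index 7
j=9: u_9=37/40 ∈ [19/21, 1) → index 9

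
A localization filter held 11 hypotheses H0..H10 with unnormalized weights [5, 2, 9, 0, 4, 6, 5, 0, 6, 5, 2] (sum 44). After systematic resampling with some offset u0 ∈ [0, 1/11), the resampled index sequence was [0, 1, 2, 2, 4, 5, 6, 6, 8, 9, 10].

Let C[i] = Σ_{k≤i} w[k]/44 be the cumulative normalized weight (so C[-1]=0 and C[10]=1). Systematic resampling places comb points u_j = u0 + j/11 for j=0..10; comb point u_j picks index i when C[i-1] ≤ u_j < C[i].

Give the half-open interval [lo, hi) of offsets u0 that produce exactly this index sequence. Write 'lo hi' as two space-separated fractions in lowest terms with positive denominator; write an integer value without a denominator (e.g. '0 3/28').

1/22 3/44

C = [5/44, 7/44, 4/11, 4/11, 5/11, 13/22, 31/44, 31/44, 37/44, 21/22, 1]
j=0 picked index 0: u0 ∈ [0, 5/44)
j=1 picked index 1: u0 ∈ [1/44, 3/44)
j=2 picked index 2: u0 ∈ [-1/44, 2/11)
j=3 picked index 2: u0 ∈ [-5/44, 1/11)
j=4 picked index 4: u0 ∈ [0, 1/11)
j=5 picked index 5: u0 ∈ [0, 3/22)
j=6 picked index 6: u0 ∈ [1/22, 7/44)
j=7 picked index 6: u0 ∈ [-1/22, 3/44)
j=8 picked index 8: u0 ∈ [-1/44, 5/44)
j=9 picked index 9: u0 ∈ [1/44, 3/22)
j=10 picked index 10: u0 ∈ [1/22, 1/11)
intersection: [1/22, 3/44)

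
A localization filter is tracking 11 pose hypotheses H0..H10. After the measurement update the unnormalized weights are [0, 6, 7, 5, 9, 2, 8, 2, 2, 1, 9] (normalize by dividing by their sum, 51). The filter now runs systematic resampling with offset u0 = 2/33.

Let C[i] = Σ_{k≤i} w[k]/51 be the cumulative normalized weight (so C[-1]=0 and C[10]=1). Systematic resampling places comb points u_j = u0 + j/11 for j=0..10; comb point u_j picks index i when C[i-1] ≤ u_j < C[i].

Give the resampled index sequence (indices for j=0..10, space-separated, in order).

1 2 2 3 4 4 6 6 8 10 10

C = [0, 2/17, 13/51, 6/17, 9/17, 29/51, 37/51, 13/17, 41/51, 14/17, 1]
j=0: u_0=2/33 ∈ [0, 2/17) → index 1
j=1: u_1=5/33 ∈ [2/17, 13/51) → index 2
j=2: u_2=8/33 ∈ [2/17, 13/51) → index 2
j=3: u_3=1/3 ∈ [13/51, 6/17) → index 3
j=4: u_4=14/33 ∈ [6/17, 9/17) → index 4
j=5: u_5=17/33 ∈ [6/17, 9/17) → index 4
j=6: u_6=20/33 ∈ [29/51, 37/51) → index 6
j=7: u_7=23/33 ∈ [29/51, 37/51) → index 6
j=8: u_8=26/33 ∈ [13/17, 41/51) → index 8
j=9: u_9=29/33 ∈ [14/17, 1) → index 10
j=10: u_10=32/33 ∈ [14/17, 1) → index 10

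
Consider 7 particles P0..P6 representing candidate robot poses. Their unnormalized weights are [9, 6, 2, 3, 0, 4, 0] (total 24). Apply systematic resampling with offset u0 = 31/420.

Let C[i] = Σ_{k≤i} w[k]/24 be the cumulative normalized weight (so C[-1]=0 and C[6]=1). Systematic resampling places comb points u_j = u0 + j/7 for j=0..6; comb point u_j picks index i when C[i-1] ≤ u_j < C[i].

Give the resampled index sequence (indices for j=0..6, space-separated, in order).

C = [3/8, 5/8, 17/24, 5/6, 5/6, 1, 1]
j=0: u_0=31/420 ∈ [0, 3/8) → index 0
j=1: u_1=13/60 ∈ [0, 3/8) → index 0
j=2: u_2=151/420 ∈ [0, 3/8) → index 0
j=3: u_3=211/420 ∈ [3/8, 5/8) → index 1
j=4: u_4=271/420 ∈ [5/8, 17/24) → index 2
j=5: u_5=331/420 ∈ [17/24, 5/6) → index 3
j=6: u_6=391/420 ∈ [5/6, 1) → index 5

0 0 0 1 2 3 5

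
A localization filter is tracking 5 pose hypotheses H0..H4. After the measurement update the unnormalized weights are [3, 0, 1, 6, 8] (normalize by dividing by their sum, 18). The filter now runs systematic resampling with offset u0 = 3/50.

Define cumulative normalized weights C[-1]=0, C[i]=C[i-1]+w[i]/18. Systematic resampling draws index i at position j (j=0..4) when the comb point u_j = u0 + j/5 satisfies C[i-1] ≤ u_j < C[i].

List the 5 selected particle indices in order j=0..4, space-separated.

0 3 3 4 4

C = [1/6, 1/6, 2/9, 5/9, 1]
j=0: u_0=3/50 ∈ [0, 1/6) → index 0
j=1: u_1=13/50 ∈ [2/9, 5/9) → index 3
j=2: u_2=23/50 ∈ [2/9, 5/9) → index 3
j=3: u_3=33/50 ∈ [5/9, 1) → index 4
j=4: u_4=43/50 ∈ [5/9, 1) → index 4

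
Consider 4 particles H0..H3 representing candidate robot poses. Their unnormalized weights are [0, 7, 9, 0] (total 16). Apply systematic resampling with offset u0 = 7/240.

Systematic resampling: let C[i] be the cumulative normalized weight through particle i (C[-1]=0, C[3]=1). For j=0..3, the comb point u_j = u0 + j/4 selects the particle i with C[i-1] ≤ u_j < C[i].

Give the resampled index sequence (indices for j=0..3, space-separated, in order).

1 1 2 2

C = [0, 7/16, 1, 1]
j=0: u_0=7/240 ∈ [0, 7/16) → index 1
j=1: u_1=67/240 ∈ [0, 7/16) → index 1
j=2: u_2=127/240 ∈ [7/16, 1) → index 2
j=3: u_3=187/240 ∈ [7/16, 1) → index 2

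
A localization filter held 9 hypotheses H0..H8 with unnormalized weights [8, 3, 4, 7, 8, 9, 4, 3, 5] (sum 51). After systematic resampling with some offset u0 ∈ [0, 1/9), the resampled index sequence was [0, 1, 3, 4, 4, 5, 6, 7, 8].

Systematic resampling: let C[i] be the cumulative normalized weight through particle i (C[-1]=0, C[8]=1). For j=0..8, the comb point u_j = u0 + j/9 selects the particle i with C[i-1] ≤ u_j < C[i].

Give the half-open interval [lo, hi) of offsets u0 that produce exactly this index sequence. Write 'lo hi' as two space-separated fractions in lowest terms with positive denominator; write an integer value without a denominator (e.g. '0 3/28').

C = [8/51, 11/51, 5/17, 22/51, 10/17, 13/17, 43/51, 46/51, 1]
j=0 picked index 0: u0 ∈ [0, 8/51)
j=1 picked index 1: u0 ∈ [7/153, 16/153)
j=2 picked index 3: u0 ∈ [11/153, 32/153)
j=3 picked index 4: u0 ∈ [5/51, 13/51)
j=4 picked index 4: u0 ∈ [-2/153, 22/153)
j=5 picked index 5: u0 ∈ [5/153, 32/153)
j=6 picked index 6: u0 ∈ [5/51, 3/17)
j=7 picked index 7: u0 ∈ [10/153, 19/153)
j=8 picked index 8: u0 ∈ [2/153, 1/9)
intersection: [5/51, 16/153)

5/51 16/153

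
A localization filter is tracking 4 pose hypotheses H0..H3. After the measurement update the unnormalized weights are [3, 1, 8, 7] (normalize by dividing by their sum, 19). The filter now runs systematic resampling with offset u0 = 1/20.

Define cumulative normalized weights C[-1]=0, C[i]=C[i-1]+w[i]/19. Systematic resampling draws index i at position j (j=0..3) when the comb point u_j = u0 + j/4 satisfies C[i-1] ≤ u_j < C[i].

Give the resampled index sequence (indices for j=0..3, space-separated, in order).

0 2 2 3

C = [3/19, 4/19, 12/19, 1]
j=0: u_0=1/20 ∈ [0, 3/19) → index 0
j=1: u_1=3/10 ∈ [4/19, 12/19) → index 2
j=2: u_2=11/20 ∈ [4/19, 12/19) → index 2
j=3: u_3=4/5 ∈ [12/19, 1) → index 3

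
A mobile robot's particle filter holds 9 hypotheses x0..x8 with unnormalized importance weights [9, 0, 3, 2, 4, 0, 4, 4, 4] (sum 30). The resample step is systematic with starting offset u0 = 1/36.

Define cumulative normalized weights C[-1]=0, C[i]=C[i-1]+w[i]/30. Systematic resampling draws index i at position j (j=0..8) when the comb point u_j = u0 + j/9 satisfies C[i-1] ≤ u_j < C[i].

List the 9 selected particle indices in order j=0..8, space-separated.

C = [3/10, 3/10, 2/5, 7/15, 3/5, 3/5, 11/15, 13/15, 1]
j=0: u_0=1/36 ∈ [0, 3/10) → index 0
j=1: u_1=5/36 ∈ [0, 3/10) → index 0
j=2: u_2=1/4 ∈ [0, 3/10) → index 0
j=3: u_3=13/36 ∈ [3/10, 2/5) → index 2
j=4: u_4=17/36 ∈ [7/15, 3/5) → index 4
j=5: u_5=7/12 ∈ [7/15, 3/5) → index 4
j=6: u_6=25/36 ∈ [3/5, 11/15) → index 6
j=7: u_7=29/36 ∈ [11/15, 13/15) → index 7
j=8: u_8=11/12 ∈ [13/15, 1) → index 8

0 0 0 2 4 4 6 7 8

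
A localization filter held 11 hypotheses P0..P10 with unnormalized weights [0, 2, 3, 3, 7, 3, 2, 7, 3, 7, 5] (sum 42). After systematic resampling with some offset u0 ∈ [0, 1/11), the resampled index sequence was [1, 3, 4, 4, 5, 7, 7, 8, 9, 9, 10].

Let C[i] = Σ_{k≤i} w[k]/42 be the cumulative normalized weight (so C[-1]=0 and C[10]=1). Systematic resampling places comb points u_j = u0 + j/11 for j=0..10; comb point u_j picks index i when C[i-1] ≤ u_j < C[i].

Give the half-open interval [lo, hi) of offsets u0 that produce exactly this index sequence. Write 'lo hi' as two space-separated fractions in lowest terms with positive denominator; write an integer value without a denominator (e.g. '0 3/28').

C = [0, 1/21, 5/42, 4/21, 5/14, 3/7, 10/21, 9/14, 5/7, 37/42, 1]
j=0 picked index 1: u0 ∈ [0, 1/21)
j=1 picked index 3: u0 ∈ [13/462, 23/231)
j=2 picked index 4: u0 ∈ [2/231, 27/154)
j=3 picked index 4: u0 ∈ [-19/231, 13/154)
j=4 picked index 5: u0 ∈ [-1/154, 5/77)
j=5 picked index 7: u0 ∈ [5/231, 29/154)
j=6 picked index 7: u0 ∈ [-16/231, 15/154)
j=7 picked index 8: u0 ∈ [1/154, 6/77)
j=8 picked index 9: u0 ∈ [-1/77, 71/462)
j=9 picked index 9: u0 ∈ [-8/77, 29/462)
j=10 picked index 10: u0 ∈ [-13/462, 1/11)
intersection: [13/462, 1/21)

13/462 1/21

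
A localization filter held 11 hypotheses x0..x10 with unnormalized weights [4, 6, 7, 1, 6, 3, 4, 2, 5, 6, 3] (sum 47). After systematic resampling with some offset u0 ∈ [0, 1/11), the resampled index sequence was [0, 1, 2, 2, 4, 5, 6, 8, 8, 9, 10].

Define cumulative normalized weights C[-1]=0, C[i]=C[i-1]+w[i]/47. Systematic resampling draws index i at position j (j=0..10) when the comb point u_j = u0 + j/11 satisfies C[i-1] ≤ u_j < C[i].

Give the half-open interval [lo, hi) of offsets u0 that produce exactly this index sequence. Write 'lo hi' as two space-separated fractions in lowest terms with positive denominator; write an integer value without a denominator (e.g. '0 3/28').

34/517 42/517

C = [4/47, 10/47, 17/47, 18/47, 24/47, 27/47, 31/47, 33/47, 38/47, 44/47, 1]
j=0 picked index 0: u0 ∈ [0, 4/47)
j=1 picked index 1: u0 ∈ [-3/517, 63/517)
j=2 picked index 2: u0 ∈ [16/517, 93/517)
j=3 picked index 2: u0 ∈ [-31/517, 46/517)
j=4 picked index 4: u0 ∈ [10/517, 76/517)
j=5 picked index 5: u0 ∈ [29/517, 62/517)
j=6 picked index 6: u0 ∈ [15/517, 59/517)
j=7 picked index 8: u0 ∈ [34/517, 89/517)
j=8 picked index 8: u0 ∈ [-13/517, 42/517)
j=9 picked index 9: u0 ∈ [-5/517, 61/517)
j=10 picked index 10: u0 ∈ [14/517, 1/11)
intersection: [34/517, 42/517)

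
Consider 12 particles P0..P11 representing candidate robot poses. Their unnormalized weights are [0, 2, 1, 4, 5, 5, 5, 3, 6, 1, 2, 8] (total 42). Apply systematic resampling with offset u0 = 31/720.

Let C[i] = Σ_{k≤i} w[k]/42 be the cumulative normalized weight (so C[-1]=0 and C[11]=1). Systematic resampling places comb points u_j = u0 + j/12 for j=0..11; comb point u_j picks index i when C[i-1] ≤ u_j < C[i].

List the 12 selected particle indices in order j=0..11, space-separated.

C = [0, 1/21, 1/14, 1/6, 2/7, 17/42, 11/21, 25/42, 31/42, 16/21, 17/21, 1]
j=0: u_0=31/720 ∈ [0, 1/21) → index 1
j=1: u_1=91/720 ∈ [1/14, 1/6) → index 3
j=2: u_2=151/720 ∈ [1/6, 2/7) → index 4
j=3: u_3=211/720 ∈ [2/7, 17/42) → index 5
j=4: u_4=271/720 ∈ [2/7, 17/42) → index 5
j=5: u_5=331/720 ∈ [17/42, 11/21) → index 6
j=6: u_6=391/720 ∈ [11/21, 25/42) → index 7
j=7: u_7=451/720 ∈ [25/42, 31/42) → index 8
j=8: u_8=511/720 ∈ [25/42, 31/42) → index 8
j=9: u_9=571/720 ∈ [16/21, 17/21) → index 10
j=10: u_10=631/720 ∈ [17/21, 1) → index 11
j=11: u_11=691/720 ∈ [17/21, 1) → index 11

1 3 4 5 5 6 7 8 8 10 11 11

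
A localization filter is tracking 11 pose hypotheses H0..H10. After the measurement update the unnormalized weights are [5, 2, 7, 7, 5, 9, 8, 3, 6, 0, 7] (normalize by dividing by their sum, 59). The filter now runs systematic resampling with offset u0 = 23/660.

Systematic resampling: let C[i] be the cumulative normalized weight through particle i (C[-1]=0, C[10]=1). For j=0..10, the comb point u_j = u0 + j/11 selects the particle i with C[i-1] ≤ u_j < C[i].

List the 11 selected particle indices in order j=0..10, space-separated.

0 2 2 3 4 5 5 6 7 8 10

C = [5/59, 7/59, 14/59, 21/59, 26/59, 35/59, 43/59, 46/59, 52/59, 52/59, 1]
j=0: u_0=23/660 ∈ [0, 5/59) → index 0
j=1: u_1=83/660 ∈ [7/59, 14/59) → index 2
j=2: u_2=13/60 ∈ [7/59, 14/59) → index 2
j=3: u_3=203/660 ∈ [14/59, 21/59) → index 3
j=4: u_4=263/660 ∈ [21/59, 26/59) → index 4
j=5: u_5=323/660 ∈ [26/59, 35/59) → index 5
j=6: u_6=383/660 ∈ [26/59, 35/59) → index 5
j=7: u_7=443/660 ∈ [35/59, 43/59) → index 6
j=8: u_8=503/660 ∈ [43/59, 46/59) → index 7
j=9: u_9=563/660 ∈ [46/59, 52/59) → index 8
j=10: u_10=623/660 ∈ [52/59, 1) → index 10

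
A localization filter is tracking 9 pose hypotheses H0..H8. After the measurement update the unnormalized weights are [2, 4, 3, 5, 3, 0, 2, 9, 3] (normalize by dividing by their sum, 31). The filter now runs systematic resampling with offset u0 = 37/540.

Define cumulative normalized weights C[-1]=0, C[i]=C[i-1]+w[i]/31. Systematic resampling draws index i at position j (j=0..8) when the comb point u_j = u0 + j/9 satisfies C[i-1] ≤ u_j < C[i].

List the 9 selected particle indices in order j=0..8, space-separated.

1 1 3 3 4 7 7 7 8

C = [2/31, 6/31, 9/31, 14/31, 17/31, 17/31, 19/31, 28/31, 1]
j=0: u_0=37/540 ∈ [2/31, 6/31) → index 1
j=1: u_1=97/540 ∈ [2/31, 6/31) → index 1
j=2: u_2=157/540 ∈ [9/31, 14/31) → index 3
j=3: u_3=217/540 ∈ [9/31, 14/31) → index 3
j=4: u_4=277/540 ∈ [14/31, 17/31) → index 4
j=5: u_5=337/540 ∈ [19/31, 28/31) → index 7
j=6: u_6=397/540 ∈ [19/31, 28/31) → index 7
j=7: u_7=457/540 ∈ [19/31, 28/31) → index 7
j=8: u_8=517/540 ∈ [28/31, 1) → index 8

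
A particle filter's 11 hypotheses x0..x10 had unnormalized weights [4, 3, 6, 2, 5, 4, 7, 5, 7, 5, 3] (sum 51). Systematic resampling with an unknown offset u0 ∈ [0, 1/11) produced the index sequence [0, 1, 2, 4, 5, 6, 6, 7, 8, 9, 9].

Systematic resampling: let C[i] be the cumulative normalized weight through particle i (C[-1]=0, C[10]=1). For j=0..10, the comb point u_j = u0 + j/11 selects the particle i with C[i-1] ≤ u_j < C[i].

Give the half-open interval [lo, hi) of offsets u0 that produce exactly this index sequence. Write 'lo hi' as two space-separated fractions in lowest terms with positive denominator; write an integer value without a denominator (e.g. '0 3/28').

16/561 6/187

C = [4/51, 7/51, 13/51, 5/17, 20/51, 8/17, 31/51, 12/17, 43/51, 16/17, 1]
j=0 picked index 0: u0 ∈ [0, 4/51)
j=1 picked index 1: u0 ∈ [-7/561, 26/561)
j=2 picked index 2: u0 ∈ [-25/561, 41/561)
j=3 picked index 4: u0 ∈ [4/187, 67/561)
j=4 picked index 5: u0 ∈ [16/561, 20/187)
j=5 picked index 6: u0 ∈ [3/187, 86/561)
j=6 picked index 6: u0 ∈ [-14/187, 35/561)
j=7 picked index 7: u0 ∈ [-16/561, 13/187)
j=8 picked index 8: u0 ∈ [-4/187, 65/561)
j=9 picked index 9: u0 ∈ [14/561, 23/187)
j=10 picked index 9: u0 ∈ [-37/561, 6/187)
intersection: [16/561, 6/187)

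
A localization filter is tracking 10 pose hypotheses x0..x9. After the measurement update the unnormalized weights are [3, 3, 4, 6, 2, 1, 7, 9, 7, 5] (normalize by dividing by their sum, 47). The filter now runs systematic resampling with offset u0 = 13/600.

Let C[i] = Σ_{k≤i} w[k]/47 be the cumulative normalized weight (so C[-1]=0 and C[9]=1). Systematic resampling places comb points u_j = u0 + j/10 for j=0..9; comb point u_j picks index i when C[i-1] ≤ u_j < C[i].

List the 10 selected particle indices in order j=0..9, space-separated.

0 1 3 3 6 6 7 7 8 9

C = [3/47, 6/47, 10/47, 16/47, 18/47, 19/47, 26/47, 35/47, 42/47, 1]
j=0: u_0=13/600 ∈ [0, 3/47) → index 0
j=1: u_1=73/600 ∈ [3/47, 6/47) → index 1
j=2: u_2=133/600 ∈ [10/47, 16/47) → index 3
j=3: u_3=193/600 ∈ [10/47, 16/47) → index 3
j=4: u_4=253/600 ∈ [19/47, 26/47) → index 6
j=5: u_5=313/600 ∈ [19/47, 26/47) → index 6
j=6: u_6=373/600 ∈ [26/47, 35/47) → index 7
j=7: u_7=433/600 ∈ [26/47, 35/47) → index 7
j=8: u_8=493/600 ∈ [35/47, 42/47) → index 8
j=9: u_9=553/600 ∈ [42/47, 1) → index 9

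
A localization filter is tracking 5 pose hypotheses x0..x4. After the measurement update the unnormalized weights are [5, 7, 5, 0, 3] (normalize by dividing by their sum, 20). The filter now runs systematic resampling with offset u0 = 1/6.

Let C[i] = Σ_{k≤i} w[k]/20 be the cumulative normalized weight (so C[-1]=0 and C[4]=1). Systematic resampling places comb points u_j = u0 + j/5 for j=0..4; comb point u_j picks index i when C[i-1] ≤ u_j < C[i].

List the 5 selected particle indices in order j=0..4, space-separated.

0 1 1 2 4

C = [1/4, 3/5, 17/20, 17/20, 1]
j=0: u_0=1/6 ∈ [0, 1/4) → index 0
j=1: u_1=11/30 ∈ [1/4, 3/5) → index 1
j=2: u_2=17/30 ∈ [1/4, 3/5) → index 1
j=3: u_3=23/30 ∈ [3/5, 17/20) → index 2
j=4: u_4=29/30 ∈ [17/20, 1) → index 4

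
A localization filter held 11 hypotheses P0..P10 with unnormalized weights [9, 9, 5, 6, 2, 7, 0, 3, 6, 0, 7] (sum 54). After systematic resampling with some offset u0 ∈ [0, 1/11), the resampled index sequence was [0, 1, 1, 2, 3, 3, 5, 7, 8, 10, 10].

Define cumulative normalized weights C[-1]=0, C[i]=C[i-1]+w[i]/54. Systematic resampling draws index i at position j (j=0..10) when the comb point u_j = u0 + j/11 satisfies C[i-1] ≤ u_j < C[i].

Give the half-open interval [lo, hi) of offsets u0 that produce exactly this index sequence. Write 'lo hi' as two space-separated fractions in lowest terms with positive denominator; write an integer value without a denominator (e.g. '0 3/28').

C = [1/6, 1/3, 23/54, 29/54, 31/54, 19/27, 19/27, 41/54, 47/54, 47/54, 1]
j=0 picked index 0: u0 ∈ [0, 1/6)
j=1 picked index 1: u0 ∈ [5/66, 8/33)
j=2 picked index 1: u0 ∈ [-1/66, 5/33)
j=3 picked index 2: u0 ∈ [2/33, 91/594)
j=4 picked index 3: u0 ∈ [37/594, 103/594)
j=5 picked index 3: u0 ∈ [-17/594, 49/594)
j=6 picked index 5: u0 ∈ [17/594, 47/297)
j=7 picked index 7: u0 ∈ [20/297, 73/594)
j=8 picked index 8: u0 ∈ [19/594, 85/594)
j=9 picked index 10: u0 ∈ [31/594, 2/11)
j=10 picked index 10: u0 ∈ [-23/594, 1/11)
intersection: [5/66, 49/594)

5/66 49/594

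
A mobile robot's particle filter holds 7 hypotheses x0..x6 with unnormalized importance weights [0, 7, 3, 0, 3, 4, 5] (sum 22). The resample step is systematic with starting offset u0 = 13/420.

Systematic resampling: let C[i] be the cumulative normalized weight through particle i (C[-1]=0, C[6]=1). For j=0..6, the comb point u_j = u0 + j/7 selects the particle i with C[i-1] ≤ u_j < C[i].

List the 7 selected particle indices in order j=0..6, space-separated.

C = [0, 7/22, 5/11, 5/11, 13/22, 17/22, 1]
j=0: u_0=13/420 ∈ [0, 7/22) → index 1
j=1: u_1=73/420 ∈ [0, 7/22) → index 1
j=2: u_2=19/60 ∈ [0, 7/22) → index 1
j=3: u_3=193/420 ∈ [5/11, 13/22) → index 4
j=4: u_4=253/420 ∈ [13/22, 17/22) → index 5
j=5: u_5=313/420 ∈ [13/22, 17/22) → index 5
j=6: u_6=373/420 ∈ [17/22, 1) → index 6

1 1 1 4 5 5 6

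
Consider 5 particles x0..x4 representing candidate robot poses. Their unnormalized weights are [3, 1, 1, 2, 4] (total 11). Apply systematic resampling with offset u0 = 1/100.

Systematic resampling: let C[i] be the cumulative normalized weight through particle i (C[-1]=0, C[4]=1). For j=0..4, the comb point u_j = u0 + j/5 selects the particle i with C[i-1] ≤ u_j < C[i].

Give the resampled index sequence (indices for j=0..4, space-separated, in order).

C = [3/11, 4/11, 5/11, 7/11, 1]
j=0: u_0=1/100 ∈ [0, 3/11) → index 0
j=1: u_1=21/100 ∈ [0, 3/11) → index 0
j=2: u_2=41/100 ∈ [4/11, 5/11) → index 2
j=3: u_3=61/100 ∈ [5/11, 7/11) → index 3
j=4: u_4=81/100 ∈ [7/11, 1) → index 4

0 0 2 3 4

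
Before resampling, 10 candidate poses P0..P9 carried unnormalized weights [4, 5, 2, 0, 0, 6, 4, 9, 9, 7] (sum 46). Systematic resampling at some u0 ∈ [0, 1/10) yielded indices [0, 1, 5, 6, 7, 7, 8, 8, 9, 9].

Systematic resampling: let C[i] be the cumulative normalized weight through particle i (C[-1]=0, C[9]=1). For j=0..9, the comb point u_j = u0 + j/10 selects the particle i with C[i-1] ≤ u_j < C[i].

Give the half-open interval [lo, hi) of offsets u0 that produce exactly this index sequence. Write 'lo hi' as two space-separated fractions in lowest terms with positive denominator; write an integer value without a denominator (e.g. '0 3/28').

8/115 2/23

C = [2/23, 9/46, 11/46, 11/46, 11/46, 17/46, 21/46, 15/23, 39/46, 1]
j=0 picked index 0: u0 ∈ [0, 2/23)
j=1 picked index 1: u0 ∈ [-3/230, 11/115)
j=2 picked index 5: u0 ∈ [9/230, 39/230)
j=3 picked index 6: u0 ∈ [8/115, 18/115)
j=4 picked index 7: u0 ∈ [13/230, 29/115)
j=5 picked index 7: u0 ∈ [-1/23, 7/46)
j=6 picked index 8: u0 ∈ [6/115, 57/230)
j=7 picked index 8: u0 ∈ [-11/230, 17/115)
j=8 picked index 9: u0 ∈ [11/230, 1/5)
j=9 picked index 9: u0 ∈ [-6/115, 1/10)
intersection: [8/115, 2/23)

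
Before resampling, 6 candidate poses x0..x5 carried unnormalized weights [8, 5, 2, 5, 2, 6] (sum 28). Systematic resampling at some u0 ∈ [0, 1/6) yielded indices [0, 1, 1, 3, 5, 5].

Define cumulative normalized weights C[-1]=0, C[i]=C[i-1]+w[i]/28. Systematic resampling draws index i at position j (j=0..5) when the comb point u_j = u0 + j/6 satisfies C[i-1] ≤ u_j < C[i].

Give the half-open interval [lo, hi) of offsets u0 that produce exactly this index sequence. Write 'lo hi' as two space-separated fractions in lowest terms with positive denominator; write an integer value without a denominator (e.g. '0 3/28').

C = [2/7, 13/28, 15/28, 5/7, 11/14, 1]
j=0 picked index 0: u0 ∈ [0, 2/7)
j=1 picked index 1: u0 ∈ [5/42, 25/84)
j=2 picked index 1: u0 ∈ [-1/21, 11/84)
j=3 picked index 3: u0 ∈ [1/28, 3/14)
j=4 picked index 5: u0 ∈ [5/42, 1/3)
j=5 picked index 5: u0 ∈ [-1/21, 1/6)
intersection: [5/42, 11/84)

5/42 11/84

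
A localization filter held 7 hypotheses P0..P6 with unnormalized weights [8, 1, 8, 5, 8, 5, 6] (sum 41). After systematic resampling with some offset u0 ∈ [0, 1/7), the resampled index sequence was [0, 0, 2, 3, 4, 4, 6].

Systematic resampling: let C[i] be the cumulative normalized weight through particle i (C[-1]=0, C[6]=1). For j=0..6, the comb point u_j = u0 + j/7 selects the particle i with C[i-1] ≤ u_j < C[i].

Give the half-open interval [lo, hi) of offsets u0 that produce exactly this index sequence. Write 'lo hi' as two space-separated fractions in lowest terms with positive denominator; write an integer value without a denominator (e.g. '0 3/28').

C = [8/41, 9/41, 17/41, 22/41, 30/41, 35/41, 1]
j=0 picked index 0: u0 ∈ [0, 8/41)
j=1 picked index 0: u0 ∈ [-1/7, 15/287)
j=2 picked index 2: u0 ∈ [-19/287, 37/287)
j=3 picked index 3: u0 ∈ [-4/287, 31/287)
j=4 picked index 4: u0 ∈ [-10/287, 46/287)
j=5 picked index 4: u0 ∈ [-51/287, 5/287)
j=6 picked index 6: u0 ∈ [-1/287, 1/7)
intersection: [0, 5/287)

0 5/287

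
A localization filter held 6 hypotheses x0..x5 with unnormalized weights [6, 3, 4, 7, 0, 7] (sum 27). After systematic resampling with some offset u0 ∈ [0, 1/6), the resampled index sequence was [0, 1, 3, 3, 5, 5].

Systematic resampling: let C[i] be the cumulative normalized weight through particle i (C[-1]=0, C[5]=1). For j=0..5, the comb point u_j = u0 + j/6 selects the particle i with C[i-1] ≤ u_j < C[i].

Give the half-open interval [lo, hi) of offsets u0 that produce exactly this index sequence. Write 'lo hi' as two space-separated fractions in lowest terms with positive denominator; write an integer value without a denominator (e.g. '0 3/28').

4/27 1/6

C = [2/9, 1/3, 13/27, 20/27, 20/27, 1]
j=0 picked index 0: u0 ∈ [0, 2/9)
j=1 picked index 1: u0 ∈ [1/18, 1/6)
j=2 picked index 3: u0 ∈ [4/27, 11/27)
j=3 picked index 3: u0 ∈ [-1/54, 13/54)
j=4 picked index 5: u0 ∈ [2/27, 1/3)
j=5 picked index 5: u0 ∈ [-5/54, 1/6)
intersection: [4/27, 1/6)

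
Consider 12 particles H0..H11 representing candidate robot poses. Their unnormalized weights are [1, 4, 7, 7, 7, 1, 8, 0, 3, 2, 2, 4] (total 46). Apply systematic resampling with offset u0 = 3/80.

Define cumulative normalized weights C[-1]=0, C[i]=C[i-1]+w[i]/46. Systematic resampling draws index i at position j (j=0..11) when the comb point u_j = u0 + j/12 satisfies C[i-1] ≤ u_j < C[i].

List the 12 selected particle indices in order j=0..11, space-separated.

C = [1/46, 5/46, 6/23, 19/46, 13/23, 27/46, 35/46, 35/46, 19/23, 20/23, 21/23, 1]
j=0: u_0=3/80 ∈ [1/46, 5/46) → index 1
j=1: u_1=29/240 ∈ [5/46, 6/23) → index 2
j=2: u_2=49/240 ∈ [5/46, 6/23) → index 2
j=3: u_3=23/80 ∈ [6/23, 19/46) → index 3
j=4: u_4=89/240 ∈ [6/23, 19/46) → index 3
j=5: u_5=109/240 ∈ [19/46, 13/23) → index 4
j=6: u_6=43/80 ∈ [19/46, 13/23) → index 4
j=7: u_7=149/240 ∈ [27/46, 35/46) → index 6
j=8: u_8=169/240 ∈ [27/46, 35/46) → index 6
j=9: u_9=63/80 ∈ [35/46, 19/23) → index 8
j=10: u_10=209/240 ∈ [20/23, 21/23) → index 10
j=11: u_11=229/240 ∈ [21/23, 1) → index 11

1 2 2 3 3 4 4 6 6 8 10 11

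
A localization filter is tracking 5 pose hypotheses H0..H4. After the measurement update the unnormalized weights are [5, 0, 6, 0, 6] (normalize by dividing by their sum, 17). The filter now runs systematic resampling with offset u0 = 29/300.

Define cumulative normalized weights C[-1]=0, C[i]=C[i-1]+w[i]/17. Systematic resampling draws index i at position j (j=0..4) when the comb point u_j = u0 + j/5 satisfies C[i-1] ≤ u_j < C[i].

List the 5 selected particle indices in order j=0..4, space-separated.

C = [5/17, 5/17, 11/17, 11/17, 1]
j=0: u_0=29/300 ∈ [0, 5/17) → index 0
j=1: u_1=89/300 ∈ [5/17, 11/17) → index 2
j=2: u_2=149/300 ∈ [5/17, 11/17) → index 2
j=3: u_3=209/300 ∈ [11/17, 1) → index 4
j=4: u_4=269/300 ∈ [11/17, 1) → index 4

0 2 2 4 4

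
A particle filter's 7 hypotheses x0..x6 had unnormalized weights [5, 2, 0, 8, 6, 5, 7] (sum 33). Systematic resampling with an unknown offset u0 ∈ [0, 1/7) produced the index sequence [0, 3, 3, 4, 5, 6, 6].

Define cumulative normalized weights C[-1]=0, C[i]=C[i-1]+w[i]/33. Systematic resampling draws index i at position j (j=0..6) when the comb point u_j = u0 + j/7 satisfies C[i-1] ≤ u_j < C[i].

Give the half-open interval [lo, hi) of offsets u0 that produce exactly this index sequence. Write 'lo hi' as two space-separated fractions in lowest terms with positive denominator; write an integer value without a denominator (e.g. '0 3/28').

C = [5/33, 7/33, 7/33, 5/11, 7/11, 26/33, 1]
j=0 picked index 0: u0 ∈ [0, 5/33)
j=1 picked index 3: u0 ∈ [16/231, 24/77)
j=2 picked index 3: u0 ∈ [-17/231, 13/77)
j=3 picked index 4: u0 ∈ [2/77, 16/77)
j=4 picked index 5: u0 ∈ [5/77, 50/231)
j=5 picked index 6: u0 ∈ [17/231, 2/7)
j=6 picked index 6: u0 ∈ [-16/231, 1/7)
intersection: [17/231, 1/7)

17/231 1/7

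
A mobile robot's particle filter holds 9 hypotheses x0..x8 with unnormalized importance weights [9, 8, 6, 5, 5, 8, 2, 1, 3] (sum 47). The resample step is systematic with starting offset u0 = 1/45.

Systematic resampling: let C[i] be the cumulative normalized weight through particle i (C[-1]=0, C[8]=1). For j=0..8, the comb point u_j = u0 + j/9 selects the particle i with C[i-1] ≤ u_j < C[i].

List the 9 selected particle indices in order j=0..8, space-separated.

0 0 1 1 2 3 4 5 6

C = [9/47, 17/47, 23/47, 28/47, 33/47, 41/47, 43/47, 44/47, 1]
j=0: u_0=1/45 ∈ [0, 9/47) → index 0
j=1: u_1=2/15 ∈ [0, 9/47) → index 0
j=2: u_2=11/45 ∈ [9/47, 17/47) → index 1
j=3: u_3=16/45 ∈ [9/47, 17/47) → index 1
j=4: u_4=7/15 ∈ [17/47, 23/47) → index 2
j=5: u_5=26/45 ∈ [23/47, 28/47) → index 3
j=6: u_6=31/45 ∈ [28/47, 33/47) → index 4
j=7: u_7=4/5 ∈ [33/47, 41/47) → index 5
j=8: u_8=41/45 ∈ [41/47, 43/47) → index 6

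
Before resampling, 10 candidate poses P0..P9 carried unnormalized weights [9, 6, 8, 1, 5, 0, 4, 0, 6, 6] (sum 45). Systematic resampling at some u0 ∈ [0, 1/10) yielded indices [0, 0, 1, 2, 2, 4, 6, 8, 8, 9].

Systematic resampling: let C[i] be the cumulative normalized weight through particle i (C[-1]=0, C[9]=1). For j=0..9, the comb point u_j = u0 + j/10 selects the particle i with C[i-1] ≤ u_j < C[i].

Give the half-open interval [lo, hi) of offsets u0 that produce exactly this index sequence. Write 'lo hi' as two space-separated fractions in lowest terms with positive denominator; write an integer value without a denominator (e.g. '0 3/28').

2/45 1/15

C = [1/5, 1/3, 23/45, 8/15, 29/45, 29/45, 11/15, 11/15, 13/15, 1]
j=0 picked index 0: u0 ∈ [0, 1/5)
j=1 picked index 0: u0 ∈ [-1/10, 1/10)
j=2 picked index 1: u0 ∈ [0, 2/15)
j=3 picked index 2: u0 ∈ [1/30, 19/90)
j=4 picked index 2: u0 ∈ [-1/15, 1/9)
j=5 picked index 4: u0 ∈ [1/30, 13/90)
j=6 picked index 6: u0 ∈ [2/45, 2/15)
j=7 picked index 8: u0 ∈ [1/30, 1/6)
j=8 picked index 8: u0 ∈ [-1/15, 1/15)
j=9 picked index 9: u0 ∈ [-1/30, 1/10)
intersection: [2/45, 1/15)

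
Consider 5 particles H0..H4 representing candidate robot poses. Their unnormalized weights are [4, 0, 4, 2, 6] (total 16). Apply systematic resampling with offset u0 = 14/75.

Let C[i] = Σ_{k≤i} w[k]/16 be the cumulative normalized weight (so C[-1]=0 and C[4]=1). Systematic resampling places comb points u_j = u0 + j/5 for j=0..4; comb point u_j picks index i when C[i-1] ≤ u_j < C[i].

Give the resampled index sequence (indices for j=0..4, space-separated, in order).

0 2 3 4 4

C = [1/4, 1/4, 1/2, 5/8, 1]
j=0: u_0=14/75 ∈ [0, 1/4) → index 0
j=1: u_1=29/75 ∈ [1/4, 1/2) → index 2
j=2: u_2=44/75 ∈ [1/2, 5/8) → index 3
j=3: u_3=59/75 ∈ [5/8, 1) → index 4
j=4: u_4=74/75 ∈ [5/8, 1) → index 4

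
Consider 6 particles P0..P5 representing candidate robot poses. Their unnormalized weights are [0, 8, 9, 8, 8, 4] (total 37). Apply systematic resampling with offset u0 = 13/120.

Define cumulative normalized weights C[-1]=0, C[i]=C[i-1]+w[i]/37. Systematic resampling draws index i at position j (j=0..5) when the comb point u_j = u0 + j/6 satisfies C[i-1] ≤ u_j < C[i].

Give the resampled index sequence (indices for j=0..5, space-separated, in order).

1 2 2 3 4 5

C = [0, 8/37, 17/37, 25/37, 33/37, 1]
j=0: u_0=13/120 ∈ [0, 8/37) → index 1
j=1: u_1=11/40 ∈ [8/37, 17/37) → index 2
j=2: u_2=53/120 ∈ [8/37, 17/37) → index 2
j=3: u_3=73/120 ∈ [17/37, 25/37) → index 3
j=4: u_4=31/40 ∈ [25/37, 33/37) → index 4
j=5: u_5=113/120 ∈ [33/37, 1) → index 5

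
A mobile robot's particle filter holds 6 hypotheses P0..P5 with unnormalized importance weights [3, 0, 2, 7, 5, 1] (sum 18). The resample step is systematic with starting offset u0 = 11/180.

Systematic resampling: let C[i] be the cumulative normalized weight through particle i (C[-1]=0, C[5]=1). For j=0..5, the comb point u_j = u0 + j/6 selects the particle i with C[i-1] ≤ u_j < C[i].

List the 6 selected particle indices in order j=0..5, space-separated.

C = [1/6, 1/6, 5/18, 2/3, 17/18, 1]
j=0: u_0=11/180 ∈ [0, 1/6) → index 0
j=1: u_1=41/180 ∈ [1/6, 5/18) → index 2
j=2: u_2=71/180 ∈ [5/18, 2/3) → index 3
j=3: u_3=101/180 ∈ [5/18, 2/3) → index 3
j=4: u_4=131/180 ∈ [2/3, 17/18) → index 4
j=5: u_5=161/180 ∈ [2/3, 17/18) → index 4

0 2 3 3 4 4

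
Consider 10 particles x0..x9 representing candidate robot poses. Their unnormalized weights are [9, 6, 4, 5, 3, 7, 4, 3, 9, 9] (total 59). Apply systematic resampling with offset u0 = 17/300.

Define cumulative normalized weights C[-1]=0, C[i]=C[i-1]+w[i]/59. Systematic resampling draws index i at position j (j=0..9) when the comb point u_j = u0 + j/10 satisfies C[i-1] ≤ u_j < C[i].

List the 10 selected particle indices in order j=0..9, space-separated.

C = [9/59, 15/59, 19/59, 24/59, 27/59, 34/59, 38/59, 41/59, 50/59, 1]
j=0: u_0=17/300 ∈ [0, 9/59) → index 0
j=1: u_1=47/300 ∈ [9/59, 15/59) → index 1
j=2: u_2=77/300 ∈ [15/59, 19/59) → index 2
j=3: u_3=107/300 ∈ [19/59, 24/59) → index 3
j=4: u_4=137/300 ∈ [24/59, 27/59) → index 4
j=5: u_5=167/300 ∈ [27/59, 34/59) → index 5
j=6: u_6=197/300 ∈ [38/59, 41/59) → index 7
j=7: u_7=227/300 ∈ [41/59, 50/59) → index 8
j=8: u_8=257/300 ∈ [50/59, 1) → index 9
j=9: u_9=287/300 ∈ [50/59, 1) → index 9

0 1 2 3 4 5 7 8 9 9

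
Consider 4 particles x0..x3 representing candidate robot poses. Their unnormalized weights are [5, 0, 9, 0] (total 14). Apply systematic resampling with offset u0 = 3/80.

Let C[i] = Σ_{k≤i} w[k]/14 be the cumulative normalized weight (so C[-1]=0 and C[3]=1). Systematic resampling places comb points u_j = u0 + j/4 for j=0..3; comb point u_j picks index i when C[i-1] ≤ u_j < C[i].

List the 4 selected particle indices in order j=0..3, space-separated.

0 0 2 2

C = [5/14, 5/14, 1, 1]
j=0: u_0=3/80 ∈ [0, 5/14) → index 0
j=1: u_1=23/80 ∈ [0, 5/14) → index 0
j=2: u_2=43/80 ∈ [5/14, 1) → index 2
j=3: u_3=63/80 ∈ [5/14, 1) → index 2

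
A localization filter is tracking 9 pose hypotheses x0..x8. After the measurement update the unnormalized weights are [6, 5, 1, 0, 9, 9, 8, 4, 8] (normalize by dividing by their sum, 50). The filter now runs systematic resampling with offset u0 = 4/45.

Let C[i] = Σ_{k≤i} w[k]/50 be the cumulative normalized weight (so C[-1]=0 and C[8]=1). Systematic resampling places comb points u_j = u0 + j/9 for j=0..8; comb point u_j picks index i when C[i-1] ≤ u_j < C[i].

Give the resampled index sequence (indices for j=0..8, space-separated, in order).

C = [3/25, 11/50, 6/25, 6/25, 21/50, 3/5, 19/25, 21/25, 1]
j=0: u_0=4/45 ∈ [0, 3/25) → index 0
j=1: u_1=1/5 ∈ [3/25, 11/50) → index 1
j=2: u_2=14/45 ∈ [6/25, 21/50) → index 4
j=3: u_3=19/45 ∈ [21/50, 3/5) → index 5
j=4: u_4=8/15 ∈ [21/50, 3/5) → index 5
j=5: u_5=29/45 ∈ [3/5, 19/25) → index 6
j=6: u_6=34/45 ∈ [3/5, 19/25) → index 6
j=7: u_7=13/15 ∈ [21/25, 1) → index 8
j=8: u_8=44/45 ∈ [21/25, 1) → index 8

0 1 4 5 5 6 6 8 8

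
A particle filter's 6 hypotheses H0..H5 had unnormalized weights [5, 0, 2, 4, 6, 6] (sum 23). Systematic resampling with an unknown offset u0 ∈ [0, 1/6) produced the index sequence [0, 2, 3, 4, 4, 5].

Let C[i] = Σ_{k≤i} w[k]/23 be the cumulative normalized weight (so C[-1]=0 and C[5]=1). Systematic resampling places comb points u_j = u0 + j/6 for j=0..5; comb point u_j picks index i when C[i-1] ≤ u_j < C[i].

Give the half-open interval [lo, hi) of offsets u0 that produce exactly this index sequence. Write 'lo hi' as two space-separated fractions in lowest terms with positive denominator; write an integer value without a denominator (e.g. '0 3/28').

C = [5/23, 5/23, 7/23, 11/23, 17/23, 1]
j=0 picked index 0: u0 ∈ [0, 5/23)
j=1 picked index 2: u0 ∈ [7/138, 19/138)
j=2 picked index 3: u0 ∈ [-2/69, 10/69)
j=3 picked index 4: u0 ∈ [-1/46, 11/46)
j=4 picked index 4: u0 ∈ [-13/69, 5/69)
j=5 picked index 5: u0 ∈ [-13/138, 1/6)
intersection: [7/138, 5/69)

7/138 5/69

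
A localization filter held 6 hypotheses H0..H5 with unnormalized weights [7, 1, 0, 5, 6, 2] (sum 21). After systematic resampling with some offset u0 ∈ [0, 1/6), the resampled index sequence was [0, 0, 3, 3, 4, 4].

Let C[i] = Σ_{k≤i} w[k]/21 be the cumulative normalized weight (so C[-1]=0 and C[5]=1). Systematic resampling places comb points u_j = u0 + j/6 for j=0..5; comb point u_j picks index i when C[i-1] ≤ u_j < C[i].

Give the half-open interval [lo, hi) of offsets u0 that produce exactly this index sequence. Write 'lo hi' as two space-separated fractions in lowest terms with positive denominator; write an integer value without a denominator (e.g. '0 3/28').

1/21 1/14

C = [1/3, 8/21, 8/21, 13/21, 19/21, 1]
j=0 picked index 0: u0 ∈ [0, 1/3)
j=1 picked index 0: u0 ∈ [-1/6, 1/6)
j=2 picked index 3: u0 ∈ [1/21, 2/7)
j=3 picked index 3: u0 ∈ [-5/42, 5/42)
j=4 picked index 4: u0 ∈ [-1/21, 5/21)
j=5 picked index 4: u0 ∈ [-3/14, 1/14)
intersection: [1/21, 1/14)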